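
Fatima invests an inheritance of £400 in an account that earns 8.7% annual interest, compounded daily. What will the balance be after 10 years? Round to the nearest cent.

Growth factor = (1 + 0.087/365)^3650 ≈ 2.38666342.
A ≈ 400 × 2.38666342 ≈ 954.6654.

£954.67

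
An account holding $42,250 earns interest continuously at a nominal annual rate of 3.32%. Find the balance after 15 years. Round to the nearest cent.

A = P·e^(rt) = 42,250·e^(0.0332·15) = 42,250·e^0.498.
e^0.498 ≈ 1.6454271234, so A ≈ 69,519.2960.

$69,519.30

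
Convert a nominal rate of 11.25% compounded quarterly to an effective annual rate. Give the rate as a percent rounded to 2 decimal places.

11.73%

EAR = (1 + 11.25%/4)^4 − 1 = (1 + 0.028125)^4 − 1.
(1 + 0.028125)^4 ≈ 1.117336, so EAR ≈ 11.73357%.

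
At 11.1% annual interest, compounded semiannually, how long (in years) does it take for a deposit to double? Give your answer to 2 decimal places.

(1 + 0.0555)^(2t) = 2.
2t = ln 2 / ln(1 + 0.0555) ≈ 0.69315/0.0540146 ≈ 12.8326.
t ≈ 6.4163.

6.42 years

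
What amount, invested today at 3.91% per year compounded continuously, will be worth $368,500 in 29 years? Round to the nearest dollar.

$118,574

P = A·e^(−rt) = 368,500·e^(−1.1339).
e^(−1.1339) ≈ 0.3217758802, so P ≈ 118,574.4119.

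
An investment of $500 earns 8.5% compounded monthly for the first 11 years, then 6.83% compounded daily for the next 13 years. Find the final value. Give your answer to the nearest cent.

Phase 1: 500·(1 + 0.085/12)^132 ≈ 1,269.4160.
Phase 2: 1,269.4160·(1 + 0.0683/365)^4745 ≈ 3,084.4515.

$3,084.45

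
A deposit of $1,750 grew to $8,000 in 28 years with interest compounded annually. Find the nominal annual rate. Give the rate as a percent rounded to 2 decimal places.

(1 + r)^28 = 8,000/1,750 = 4.57143.
1 + r = 4.57143^(1/28) ≈ 1.05578, so r ≈ 0.0557796.
r ≈ 5.57796%.

5.58%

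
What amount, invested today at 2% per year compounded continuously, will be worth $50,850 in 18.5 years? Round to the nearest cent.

P = A·e^(−rt) = 50,850·e^(−0.37).
e^(−0.37) ≈ 0.69073433064, so P ≈ 35,123.8407.

$35,123.84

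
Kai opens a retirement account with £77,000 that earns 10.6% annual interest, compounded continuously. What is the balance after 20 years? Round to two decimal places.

£641,497.59

A = P·e^(rt) = 77,000·e^(0.106·20) = 77,000·e^2.12.
e^2.12 ≈ 8.33113748769, so A ≈ 641,497.5866.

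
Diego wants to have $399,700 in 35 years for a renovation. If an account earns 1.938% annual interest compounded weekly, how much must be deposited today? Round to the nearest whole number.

$202,865

Growth factor = (1 + 0.01938/52)^1820 ≈ 1.97027599673.
P = 399,700/1.97027599673 ≈ 202,864.9797.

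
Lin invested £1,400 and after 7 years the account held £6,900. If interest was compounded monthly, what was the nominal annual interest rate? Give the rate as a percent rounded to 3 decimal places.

The 84-period growth factor is 6,900/1,400 = 4.92857.
r/12 = 4.92857^(1/84) − 1 ≈ 0.0191701, so r ≈ 12·0.0191701 = 23.00413%.

23.004%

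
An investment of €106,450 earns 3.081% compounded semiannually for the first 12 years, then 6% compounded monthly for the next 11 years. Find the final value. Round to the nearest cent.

After 12 years at 3.081%: 106,450 × 1.44325523832 ≈ 153,634.5201.
Then 11 years at 6%: 153,634.5201 × 1.9316131435 ≈ 296,762.4584.

€296,762.46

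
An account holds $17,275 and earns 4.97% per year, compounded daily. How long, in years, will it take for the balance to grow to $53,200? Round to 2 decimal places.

(1 + 0.000136164)^(365t) = 53,200/17,275 = 3.0796.
365t·ln(1 + 0.000136164) = ln(3.0796); 365t = 1.1248/0.000136155 ≈ 8261.1515.
t ≈ 22.6333 years.

22.63 years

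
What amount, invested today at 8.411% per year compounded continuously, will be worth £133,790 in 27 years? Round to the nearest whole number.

P = A·e^(−rt) = 133,790·e^(−2.27097).
e^(−2.27097) ≈ 0.103212015856, so P ≈ 13,808.7356.

£13,809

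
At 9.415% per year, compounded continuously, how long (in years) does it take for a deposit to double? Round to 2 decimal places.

7.36 years

e^(0.09415t) = 2, so 0.09415t = ln 2 ≈ 0.69315.
t ≈ 0.69315/0.09415 ≈ 7.3622.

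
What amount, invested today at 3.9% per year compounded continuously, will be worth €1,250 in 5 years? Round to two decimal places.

€1,028.54

P = A·e^(−rt) = 1,250·e^(−0.195).
e^(−0.195) ≈ 0.8228346581, so P ≈ 1,028.5433.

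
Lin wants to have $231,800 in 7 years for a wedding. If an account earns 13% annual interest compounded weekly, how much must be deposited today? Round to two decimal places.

$93,411.13

Periodic rate = 13%/52 = 0.0025; 364 periods.
P = 231,800/(1 + 0.0025)^364 ≈ 231,800/2.48150291884 ≈ 93,411.1333.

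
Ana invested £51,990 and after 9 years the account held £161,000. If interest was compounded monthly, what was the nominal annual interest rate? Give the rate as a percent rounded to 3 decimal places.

12.625%

(1 + r/12)^108 = 161,000/51,990 = 3.09675.
1 + r/12 = 3.09675^(1/108) ≈ 1.010521, so r/12 ≈ 0.0105212.
r ≈ 12·0.0105212 = 12.62543%.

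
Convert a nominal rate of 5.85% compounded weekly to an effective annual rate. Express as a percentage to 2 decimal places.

EAR = (1 + 5.85%/52)^52 − 1 = (1 + 0.001125)^52 − 1.
(1 + 0.001125)^52 ≈ 1.06021, so EAR ≈ 6.02101%.

6.02%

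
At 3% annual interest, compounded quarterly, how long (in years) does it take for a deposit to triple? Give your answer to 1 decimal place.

(1 + 0.0075)^(4t) = 3.
4t = ln 3 / ln(1 + 0.0075) ≈ 1.0986/0.00747201 ≈ 147.0303.
t ≈ 36.7576.

36.8 years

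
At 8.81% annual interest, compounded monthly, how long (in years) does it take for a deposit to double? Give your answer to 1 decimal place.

7.9 years

(1 + 0.00734167)^(12t) = 2.
12t = ln 2 / ln(1 + 0.00734167) ≈ 0.69315/0.00731485 ≈ 94.7589.
t ≈ 7.8966.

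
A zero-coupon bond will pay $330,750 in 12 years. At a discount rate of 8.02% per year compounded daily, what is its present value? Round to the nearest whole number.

Growth factor = (1 + 0.0802/365)^4380 ≈ 2.61769532398.
P = 330,750/2.61769532398 ≈ 126,351.6029.

$126,352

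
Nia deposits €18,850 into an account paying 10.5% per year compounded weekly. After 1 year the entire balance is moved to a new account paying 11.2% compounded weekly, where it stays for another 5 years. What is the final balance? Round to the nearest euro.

Phase 1: 18,850·(1 + 0.105/52)^52 ≈ 20,934.6786.
Phase 2: 20,934.6786·(1 + 0.112/52)^260 ≈ 36,627.7018.

€36,628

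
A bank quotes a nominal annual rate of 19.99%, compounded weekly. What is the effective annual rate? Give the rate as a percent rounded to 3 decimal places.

EAR = (1 + 19.99%/52)^52 − 1 = (1 + 0.00384423)^52 − 1.
(1 + 0.00384423)^52 ≈ 1.220813, so EAR ≈ 22.08127%.

22.081%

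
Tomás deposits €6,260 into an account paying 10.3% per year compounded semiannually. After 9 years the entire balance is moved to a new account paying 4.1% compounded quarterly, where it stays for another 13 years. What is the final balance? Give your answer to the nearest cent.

After 9 years at 10.3%: 6,260 × 2.469260939 ≈ 15,457.5735.
Then 13 years at 4.1%: 15,457.5735 × 1.6994198001 ≈ 26,268.9064.

€26,268.91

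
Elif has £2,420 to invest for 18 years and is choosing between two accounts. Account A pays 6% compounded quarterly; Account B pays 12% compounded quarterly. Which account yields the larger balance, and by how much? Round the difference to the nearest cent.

Account B, by £13,258.84

Account A growth factor: (1 + 0.015)^72 ≈ 2.921157961; balance ≈ 7,069.2023.
Account B growth factor: (1 + 0.03)^72 ≈ 8.4000172666; balance ≈ 20,328.0418.
Account B is larger by 13,258.8395.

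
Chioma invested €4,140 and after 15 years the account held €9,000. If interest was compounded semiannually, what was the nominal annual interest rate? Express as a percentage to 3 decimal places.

5.244%

The 30-period growth factor is 9,000/4,140 = 2.17391.
r/2 = 2.17391^(1/30) − 1 ≈ 0.0262222, so r ≈ 2·0.0262222 = 5.24444%.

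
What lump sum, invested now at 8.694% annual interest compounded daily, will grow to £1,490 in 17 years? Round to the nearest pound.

£340

Periodic rate = 8.694%/365 = 0.000238192; 6205 periods.
P = 1,490/(1 + 0.08694/365)^6205 ≈ 1,490/4.383309386 ≈ 339.9258.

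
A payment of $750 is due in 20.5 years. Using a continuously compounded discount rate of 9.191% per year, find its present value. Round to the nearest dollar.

$114

P = A·e^(−rt) = 750·e^(−1.884155).
e^(−1.884155) ≈ 0.151957409, so P ≈ 113.9681.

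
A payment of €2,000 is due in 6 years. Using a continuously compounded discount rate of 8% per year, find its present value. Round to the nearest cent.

€1,237.57

P = A·e^(−rt) = 2,000·e^(−0.48).
e^(−0.48) ≈ 0.6187833918, so P ≈ 1,237.5668.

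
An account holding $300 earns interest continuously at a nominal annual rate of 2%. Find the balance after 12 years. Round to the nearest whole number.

$381

A = P·e^(rt) = 300·e^(0.02·12) = 300·e^0.24.
e^0.24 ≈ 1.27124915, so A ≈ 381.3747.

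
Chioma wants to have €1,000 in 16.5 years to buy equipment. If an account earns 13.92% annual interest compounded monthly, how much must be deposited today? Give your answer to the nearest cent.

€101.92

Periodic rate = 13.92%/12 = 0.0116; 198 periods.
P = 1,000/(1 + 0.0116)^198 ≈ 1,000/9.81175043 ≈ 101.9186.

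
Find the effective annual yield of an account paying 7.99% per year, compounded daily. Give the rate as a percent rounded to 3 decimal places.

8.317%

One year is 365 periods at 0.000218904 each: (1 + 0.000218904)^365 ≈ 1.083169.
EAR = 1.083169 − 1 ≈ 8.31693%.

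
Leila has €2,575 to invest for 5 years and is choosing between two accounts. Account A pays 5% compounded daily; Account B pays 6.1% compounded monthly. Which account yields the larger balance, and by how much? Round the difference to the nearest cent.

A: (1 + 0.05/365)^1825 ≈ 1.284003432, so 2,575 × 1.284003432 ≈ 3,306.3088.
B: (1 + 0.061/12)^60 ≈ 1.355577291, so 2,575 × 1.355577291 ≈ 3,490.6115.
Difference ≈ 184.3027 in favor of B.

Account B, by €184.30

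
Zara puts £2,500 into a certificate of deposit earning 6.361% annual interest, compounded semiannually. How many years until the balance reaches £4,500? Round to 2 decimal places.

9.39 years

We need (1 + 0.031805)^(2t) = 1.8, so 2t = ln 1.8 / ln 1.031805 ≈ 18.7733.
t ≈ 18.7733/2 = 9.3867 years.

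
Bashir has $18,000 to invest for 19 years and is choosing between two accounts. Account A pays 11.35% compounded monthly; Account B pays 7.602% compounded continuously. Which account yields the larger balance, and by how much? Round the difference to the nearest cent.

Account A growth factor: (1 + 0.1135/12)^228 ≈ 8.55371255969; balance ≈ 153,966.8261.
Account B growth factor: e^(0.07602·19) = e^1.44438 ≈ 4.2392230096; balance ≈ 76,306.0142.
Account A is larger by 77,660.8119.

Account A, by $77,660.81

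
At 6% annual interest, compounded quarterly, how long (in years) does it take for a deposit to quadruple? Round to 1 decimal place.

23.3 years

(1 + 0.015)^(4t) = 4.
4t = ln 4 / ln(1 + 0.015) ≈ 1.3863/0.0148886 ≈ 93.1111.
t ≈ 23.2778.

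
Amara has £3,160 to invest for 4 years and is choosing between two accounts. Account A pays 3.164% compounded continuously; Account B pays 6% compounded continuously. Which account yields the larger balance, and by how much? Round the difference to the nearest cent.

Account B, by £430.81

A: e^(0.03164·4) = e^0.12656 ≈ 1.134917544, so 3,160 × 1.134917544 ≈ 3,586.3394.
B: e^(0.06·4) = e^0.24 ≈ 1.27124915, so 3,160 × 1.27124915 ≈ 4,017.1473.
Difference ≈ 430.8079 in favor of B.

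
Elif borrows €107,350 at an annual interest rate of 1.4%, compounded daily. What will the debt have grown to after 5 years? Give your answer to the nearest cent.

Periodic rate = 1.4%/365 = 0.0000383562; periods = 365·5 = 1825.
A = 107,350·(1 + 0.014/365)^1825 ≈ 107,350·1.07250674149 ≈ 115,133.5987.

€115,133.60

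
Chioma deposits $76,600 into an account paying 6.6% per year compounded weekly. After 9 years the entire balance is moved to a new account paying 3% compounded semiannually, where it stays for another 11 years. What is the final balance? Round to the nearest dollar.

$192,437

Phase 1: 76,600·(1 + 0.066/52)^468 ≈ 138,687.1163.
Phase 2: 138,687.1163·(1 + 0.015)^22 ≈ 192,437.2081.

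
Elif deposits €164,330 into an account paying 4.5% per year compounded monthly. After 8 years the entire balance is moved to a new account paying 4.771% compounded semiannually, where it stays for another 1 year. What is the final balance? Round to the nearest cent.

Phase 1: 164,330·(1 + 0.00375)^96 ≈ 235,380.4836.
Phase 2: 235,380.4836·(1 + 0.023855)^2 ≈ 246,744.4323.

€246,744.43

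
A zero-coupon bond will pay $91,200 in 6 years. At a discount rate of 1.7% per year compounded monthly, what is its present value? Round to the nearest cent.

$82,362.24

Periodic rate = 1.7%/12 = 0.00141667; 72 periods.
P = 91,200/(1 + 0.017/12)^72 ≈ 91,200/1.1073035416 ≈ 82,362.2400.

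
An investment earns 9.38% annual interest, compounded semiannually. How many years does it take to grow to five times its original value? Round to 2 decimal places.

(1 + 0.0469)^(2t) = 5.
2t = ln 5 / ln(1 + 0.0469) ≈ 1.6094/0.0458334 ≈ 35.1149.
t ≈ 17.5575.

17.56 years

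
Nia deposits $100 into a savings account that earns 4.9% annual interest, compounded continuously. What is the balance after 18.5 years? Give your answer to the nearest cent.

A = P·e^(rt) = 100·e^(0.049·18.5) = 100·e^0.9065.
e^0.9065 ≈ 2.4756426, so A ≈ 247.5643.

$247.56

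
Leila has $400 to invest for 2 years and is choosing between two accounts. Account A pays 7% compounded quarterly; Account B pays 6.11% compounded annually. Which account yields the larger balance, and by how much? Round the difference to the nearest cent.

Account A growth factor: (1 + 0.0175)^8 ≈ 1.14888178; balance ≈ 459.5527.
Account B growth factor: (1 + 0.0611)^2 ≈ 1.12593321; balance ≈ 450.3733.
Account A is larger by 9.1794.

Account A, by $9.18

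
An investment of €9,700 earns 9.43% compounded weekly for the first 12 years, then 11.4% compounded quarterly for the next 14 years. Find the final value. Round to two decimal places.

€144,948.88

After 12 years at 9.43%: 9,700 × 3.09743757898 ≈ 30,045.1445.
Then 14 years at 11.4%: 30,045.1445 × 4.82436966177 ≈ 144,948.8837.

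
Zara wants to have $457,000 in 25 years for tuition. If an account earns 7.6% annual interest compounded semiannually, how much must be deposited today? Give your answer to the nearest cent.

Periodic rate = 7.6%/2 = 0.038; 50 periods.
P = 457,000/(1 + 0.038)^50 ≈ 457,000/6.45457535815 ≈ 70,802.4889.

$70,802.49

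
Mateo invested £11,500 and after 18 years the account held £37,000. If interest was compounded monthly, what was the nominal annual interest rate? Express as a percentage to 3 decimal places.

6.510%

(1 + r/12)^216 = 37,000/11,500 = 3.21739.
1 + r/12 = 3.21739^(1/216) ≈ 1.005425, so r/12 ≈ 0.00542471.
r ≈ 12·0.00542471 = 6.50965%.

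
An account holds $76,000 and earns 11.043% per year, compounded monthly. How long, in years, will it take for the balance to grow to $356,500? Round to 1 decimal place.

We need (1 + 0.0092025)^(12t) = 4.6908, so 12t = ln 4.6908 / ln 1.009203 ≈ 168.7261.
t ≈ 168.7261/12 = 14.0605 years.

14.1 years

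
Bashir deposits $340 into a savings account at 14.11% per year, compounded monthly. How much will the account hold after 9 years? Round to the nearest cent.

$1,201.63

Growth factor = (1 + 0.1411/12)^108 ≈ 3.534218004.
A ≈ 340 × 3.534218004 ≈ 1,201.6341.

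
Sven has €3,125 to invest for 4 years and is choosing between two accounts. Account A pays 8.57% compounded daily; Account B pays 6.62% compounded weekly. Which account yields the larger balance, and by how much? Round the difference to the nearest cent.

Account A, by €330.87

A: (1 + 0.0857/365)^1460 ≈ 1.408830267, so 3,125 × 1.408830267 ≈ 4,402.5946.
B: (1 + 0.0662/52)^208 ≈ 1.302950864, so 3,125 × 1.302950864 ≈ 4,071.7215.
Difference ≈ 330.8731 in favor of A.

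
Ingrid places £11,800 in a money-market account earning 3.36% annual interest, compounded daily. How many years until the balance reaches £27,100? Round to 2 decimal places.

(1 + 0.0000920548)^(365t) = 27,100/11,800 = 2.2966.
365t·ln(1 + 0.0000920548) = ln(2.2966); 365t = 0.83143/9.20506e-05 ≈ 9032.3646.
t ≈ 24.7462 years.

24.75 years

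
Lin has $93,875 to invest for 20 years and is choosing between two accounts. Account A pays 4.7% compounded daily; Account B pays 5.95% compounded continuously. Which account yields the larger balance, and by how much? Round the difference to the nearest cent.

Account B, by $68,271.04

A: (1 + 0.047/365)^7300 ≈ 2.55982650484, so 93,875 × 2.55982650484 ≈ 240,303.7131.
B: e^(0.0595·20) = e^1.19 ≈ 3.28708120738, so 93,875 × 3.28708120738 ≈ 308,574.7483.
Difference ≈ 68,271.0352 in favor of B.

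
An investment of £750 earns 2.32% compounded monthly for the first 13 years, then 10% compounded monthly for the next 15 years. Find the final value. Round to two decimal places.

£4,515.03

Phase 1: 750·(1 + 0.0232/12)^156 ≈ 1,013.7200.
Phase 2: 1,013.7200·(1 + 0.1/12)^180 ≈ 4,515.0274.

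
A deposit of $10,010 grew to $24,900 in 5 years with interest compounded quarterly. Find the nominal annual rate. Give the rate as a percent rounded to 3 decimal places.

18.647%

The 20-period growth factor is 24,900/10,010 = 2.48751.
r/4 = 2.48751^(1/20) − 1 ≈ 0.0466182, so r ≈ 4·0.0466182 = 18.64726%.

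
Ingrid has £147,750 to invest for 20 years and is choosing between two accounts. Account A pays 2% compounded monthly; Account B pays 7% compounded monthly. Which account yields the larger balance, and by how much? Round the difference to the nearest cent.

Account B, by £376,379.94

Account A growth factor: (1 + 0.02/12)^240 ≈ 1.49132805727; balance ≈ 220,343.7205.
Account B growth factor: (1 + 0.07/12)^240 ≈ 4.03873884898; balance ≈ 596,723.6649.
Account B is larger by 376,379.9445.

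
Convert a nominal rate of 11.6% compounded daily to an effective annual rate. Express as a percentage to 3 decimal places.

EAR = (1 + 11.6%/365)^365 − 1 = (1 + 0.000317808)^365 − 1.
(1 + 0.000317808)^365 ≈ 1.122975, so EAR ≈ 12.29752%.

12.298%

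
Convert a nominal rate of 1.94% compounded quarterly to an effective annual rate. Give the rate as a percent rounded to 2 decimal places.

1.95%

One year is 4 periods at 0.00485 each: (1 + 0.00485)^4 ≈ 1.019542.
EAR = 1.019542 − 1 ≈ 1.95416%.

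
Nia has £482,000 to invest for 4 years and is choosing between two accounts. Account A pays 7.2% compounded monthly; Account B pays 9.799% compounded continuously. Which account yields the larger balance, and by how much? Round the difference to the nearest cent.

Account A growth factor: (1 + 0.006)^48 ≈ 1.33261002036; balance ≈ 642,318.0298.
Account B growth factor: e^(0.09799·4) = e^0.39196 ≈ 1.47987851508; balance ≈ 713,301.4443.
Account B is larger by 70,983.4145.

Account B, by £70,983.41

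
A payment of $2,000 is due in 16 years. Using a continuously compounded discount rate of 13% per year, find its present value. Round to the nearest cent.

P = A·e^(−rt) = 2,000·e^(−2.08).
e^(−2.08) ≈ 0.1249302122, so P ≈ 249.8604.

$249.86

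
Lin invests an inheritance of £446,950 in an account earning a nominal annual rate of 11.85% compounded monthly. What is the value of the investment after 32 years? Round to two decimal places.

Periodic rate = 11.85%/12 = 0.009875; periods = 12·32 = 384.
A = 446,950·(1 + 0.009875)^384 ≈ 446,950·43.527779958981 ≈ 19,454,741.2527.

£19,454,741.25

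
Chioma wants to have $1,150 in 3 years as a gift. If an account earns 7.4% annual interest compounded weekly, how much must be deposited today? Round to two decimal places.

$921.20

Periodic rate = 7.4%/52 = 0.00142308; 156 periods.
P = 1,150/(1 + 0.074/52)^156 ≈ 1,150/1.248374354 ≈ 921.1980.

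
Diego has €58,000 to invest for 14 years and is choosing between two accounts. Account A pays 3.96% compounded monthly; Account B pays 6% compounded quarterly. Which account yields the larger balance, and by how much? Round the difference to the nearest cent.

Account A growth factor: (1 + 0.0033)^168 ≈ 1.73930785134; balance ≈ 100,879.8554.
Account B growth factor: (1 + 0.015)^56 ≈ 2.30196314378; balance ≈ 133,513.8623.
Account B is larger by 32,634.0070.

Account B, by €32,634.01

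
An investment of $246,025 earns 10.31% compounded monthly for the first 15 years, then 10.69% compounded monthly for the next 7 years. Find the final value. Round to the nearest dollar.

$2,417,077

After 15 years at 10.31%: 246,025 × 4.664097262679 ≈ 1,147,484.5291.
Then 7 years at 10.69%: 1,147,484.5291 × 2.106413230755 ≈ 2,417,076.5941.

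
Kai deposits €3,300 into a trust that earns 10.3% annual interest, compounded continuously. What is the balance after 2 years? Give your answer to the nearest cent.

A = P·e^(rt) = 3,300·e^(0.103·2) = 3,300·e^0.206.
e^0.206 ≈ 1.228753204, so A ≈ 4,054.8856.

€4,054.89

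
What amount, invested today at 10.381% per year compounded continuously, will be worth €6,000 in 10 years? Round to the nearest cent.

P = A·e^(−rt) = 6,000·e^(−1.0381).
e^(−1.0381) ≈ 0.3541268842, so P ≈ 2,124.7613.

€2,124.76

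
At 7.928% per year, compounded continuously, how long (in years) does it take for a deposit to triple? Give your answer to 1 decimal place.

13.9 years

e^(0.07928t) = 3, so 0.07928t = ln 3 ≈ 1.0986.
t ≈ 1.0986/0.07928 ≈ 13.8574.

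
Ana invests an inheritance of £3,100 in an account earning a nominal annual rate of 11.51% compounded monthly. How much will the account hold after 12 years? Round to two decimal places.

£12,256.06

Periodic rate = 11.51%/12 = 0.00959167; periods = 12·12 = 144.
A = 3,100·(1 + 0.1151/12)^144 ≈ 3,100·3.9535663676 ≈ 12,256.0557.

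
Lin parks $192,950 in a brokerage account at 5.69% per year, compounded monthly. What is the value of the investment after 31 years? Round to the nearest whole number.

$1,121,208

Growth factor = (1 + 0.0569/12)^372 ≈ 5.810875568341.
A ≈ 192,950 × 5.810875568341 ≈ 1,121,208.4409.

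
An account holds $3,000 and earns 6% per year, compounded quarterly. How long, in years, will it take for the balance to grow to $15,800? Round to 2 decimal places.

27.90 years

We need (1 + 0.015)^(4t) = 5.2667, so 4t = ln 5.2667 / ln 1.015 ≈ 111.5885.
t ≈ 111.5885/4 = 27.8971 years.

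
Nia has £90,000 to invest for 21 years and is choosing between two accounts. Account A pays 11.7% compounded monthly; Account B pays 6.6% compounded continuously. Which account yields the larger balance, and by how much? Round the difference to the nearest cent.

Account A, by £677,958.59

Account A growth factor: (1 + 0.00975)^252 ≈ 11.53169598004; balance ≈ 1,037,852.6382.
Account B growth factor: e^(0.066·21) = e^1.386 ≈ 3.9988227288; balance ≈ 359,894.0456.
Account A is larger by 677,958.5926.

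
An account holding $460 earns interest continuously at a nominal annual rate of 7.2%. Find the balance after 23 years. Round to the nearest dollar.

$2,410

A = P·e^(rt) = 460·e^(0.072·23) = 460·e^1.656.
e^1.656 ≈ 5.23831562, so A ≈ 2,409.6252.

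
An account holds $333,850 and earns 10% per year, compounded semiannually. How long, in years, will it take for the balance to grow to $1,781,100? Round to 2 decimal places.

17.16 years

We need (1 + 0.05)^(2t) = 5.335, so 2t = ln 5.335 / ln 1.05 ≈ 34.3162.
t ≈ 34.3162/2 = 17.1581 years.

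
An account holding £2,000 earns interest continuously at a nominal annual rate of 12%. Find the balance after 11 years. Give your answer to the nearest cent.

£7,486.84

A = P·e^(rt) = 2,000·e^(0.12·11) = 2,000·e^1.32.
e^1.32 ≈ 3.743421377, so A ≈ 7,486.8428.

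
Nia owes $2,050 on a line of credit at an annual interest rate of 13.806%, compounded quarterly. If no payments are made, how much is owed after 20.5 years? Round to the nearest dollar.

$33,126

Periodic rate = 13.806%/4 = 0.034515; periods = 4·20.5 = 82.
A = 2,050·(1 + 0.034515)^82 ≈ 2,050·16.159092014 ≈ 33,126.1386.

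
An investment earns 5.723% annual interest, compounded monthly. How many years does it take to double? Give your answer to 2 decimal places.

12.14 years

(1 + 0.00476917)^(12t) = 2.
12t = ln 2 / ln(1 + 0.00476917) ≈ 0.69315/0.00475783 ≈ 145.6856.
t ≈ 12.1405.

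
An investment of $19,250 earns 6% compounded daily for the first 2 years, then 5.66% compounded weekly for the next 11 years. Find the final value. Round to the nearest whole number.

$40,438

Phase 1: 19,250·(1 + 0.06/365)^730 ≈ 21,704.1003.
Phase 2: 21,704.1003·(1 + 0.0566/52)^572 ≈ 40,437.7036.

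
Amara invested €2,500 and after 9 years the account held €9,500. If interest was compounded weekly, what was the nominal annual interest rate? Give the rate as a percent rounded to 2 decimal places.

(1 + r/52)^468 = 9,500/2,500 = 3.8.
1 + r/52 = 3.8^(1/468) ≈ 1.002857, so r/52 ≈ 0.00285664.
r ≈ 52·0.00285664 = 14.85452%.

14.85%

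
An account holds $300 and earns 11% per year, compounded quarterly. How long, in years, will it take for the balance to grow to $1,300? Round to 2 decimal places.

We need (1 + 0.0275)^(4t) = 4.3333, so 4t = ln 4.3333 / ln 1.0275 ≈ 54.0512.
t ≈ 54.0512/4 = 13.5128 years.

13.51 years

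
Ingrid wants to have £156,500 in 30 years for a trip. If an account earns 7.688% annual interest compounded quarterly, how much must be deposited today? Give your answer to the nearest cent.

£15,935.36

Growth factor = (1 + 0.01922)^120 ≈ 9.82092649088.
P = 156,500/9.82092649088 ≈ 15,935.3601.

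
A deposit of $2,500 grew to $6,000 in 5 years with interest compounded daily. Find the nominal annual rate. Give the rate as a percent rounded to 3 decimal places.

(1 + r/365)^1825 = 6,000/2,500 = 2.4.
1 + r/365 = 2.4^(1/1825) ≈ 1.00048, so r/365 ≈ 0.000479824.
r ≈ 365·0.000479824 = 17.51358%.

17.514%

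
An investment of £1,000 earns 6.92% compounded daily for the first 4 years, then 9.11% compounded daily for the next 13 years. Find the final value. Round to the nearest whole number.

£4,310

Phase 1: 1,000·(1 + 0.0692/365)^1460 ≈ 1,318.8680.
Phase 2: 1,318.8680·(1 + 0.0911/365)^4745 ≈ 4,309.9487.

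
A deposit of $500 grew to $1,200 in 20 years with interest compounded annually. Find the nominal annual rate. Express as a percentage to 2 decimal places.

The 20-period growth factor is 1,200/500 = 2.4.
r = 2.4^(1/20) − 1 ≈ 0.0447456, i.e. 4.47456%.

4.47%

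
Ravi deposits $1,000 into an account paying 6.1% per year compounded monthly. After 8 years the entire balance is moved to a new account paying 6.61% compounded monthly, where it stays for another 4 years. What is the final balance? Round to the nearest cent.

$2,117.93

After 8 years at 6.1%: 1,000 × 1.627042345 ≈ 1,627.0423.
Then 4 years at 6.61%: 1,627.0423 × 1.301704372 ≈ 2,117.9281.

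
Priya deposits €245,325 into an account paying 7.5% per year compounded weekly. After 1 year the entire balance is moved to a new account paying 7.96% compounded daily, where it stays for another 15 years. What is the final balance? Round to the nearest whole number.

After 1 years at 7.5%: 245,325 × 1.07782590943 ≈ 264,417.6412.
Then 15 years at 7.96%: 264,417.6412 × 3.29982627734 ≈ 872,532.2807.

€872,532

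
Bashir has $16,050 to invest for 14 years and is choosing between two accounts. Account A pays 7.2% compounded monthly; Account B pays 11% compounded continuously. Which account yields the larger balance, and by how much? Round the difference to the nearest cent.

Account B, by $31,020.09

A: (1 + 0.006)^168 ≈ 2.7318746044, so 16,050 × 2.7318746044 ≈ 43,846.5874.
B: e^(0.11·14) = e^1.54 ≈ 4.664590271, so 16,050 × 4.664590271 ≈ 74,866.6738.
Difference ≈ 31,020.0864 in favor of B.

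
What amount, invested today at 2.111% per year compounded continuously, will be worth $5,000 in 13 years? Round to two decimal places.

$3,800.03

P = A·e^(−rt) = 5,000·e^(−0.27443).
e^(−0.27443) ≈ 0.7600052028, so P ≈ 3,800.0260.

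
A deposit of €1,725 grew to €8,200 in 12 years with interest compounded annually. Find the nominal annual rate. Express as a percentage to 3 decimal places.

13.872%

The 12-period growth factor is 8,200/1,725 = 4.75362.
r = 4.75362^(1/12) − 1 ≈ 0.138725, i.e. 13.87247%.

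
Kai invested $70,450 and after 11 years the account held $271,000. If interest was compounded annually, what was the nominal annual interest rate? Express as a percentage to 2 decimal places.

(1 + r)^11 = 271,000/70,450 = 3.8467.
1 + r = 3.8467^(1/11) ≈ 1.13029, so r ≈ 0.13029.
r ≈ 13.02899%.

13.03%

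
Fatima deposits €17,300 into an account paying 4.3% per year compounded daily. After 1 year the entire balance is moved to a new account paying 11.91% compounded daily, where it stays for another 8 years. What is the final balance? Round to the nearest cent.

€46,821.78

Phase 1: 17,300·(1 + 0.043/365)^365 ≈ 18,060.0798.
Phase 2: 18,060.0798·(1 + 0.1191/365)^2920 ≈ 46,821.7834.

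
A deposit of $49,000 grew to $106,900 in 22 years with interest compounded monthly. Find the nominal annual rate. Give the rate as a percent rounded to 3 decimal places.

The 264-period growth factor is 106,900/49,000 = 2.18163.
r/12 = 2.18163^(1/264) − 1 ≈ 0.00295919, so r ≈ 12·0.00295919 = 3.55103%.

3.551%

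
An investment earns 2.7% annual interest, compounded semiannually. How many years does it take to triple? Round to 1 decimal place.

(1 + 0.0135)^(2t) = 3.
2t = ln 3 / ln(1 + 0.0135) ≈ 1.0986/0.0134097 ≈ 81.9268.
t ≈ 40.9634.

41.0 years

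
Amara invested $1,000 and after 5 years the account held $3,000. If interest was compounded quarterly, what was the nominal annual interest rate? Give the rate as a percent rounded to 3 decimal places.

22.587%

(1 + r/4)^20 = 3,000/1,000 = 3.
1 + r/4 = 3^(1/20) ≈ 1.056467, so r/4 ≈ 0.0564673.
r ≈ 4·0.0564673 = 22.58692%.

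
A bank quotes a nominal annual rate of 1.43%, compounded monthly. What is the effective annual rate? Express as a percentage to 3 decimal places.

1.439%

One year is 12 periods at 0.00119167 each: (1 + 0.00119167)^12 ≈ 1.014394.
EAR = 1.014394 − 1 ≈ 1.43941%.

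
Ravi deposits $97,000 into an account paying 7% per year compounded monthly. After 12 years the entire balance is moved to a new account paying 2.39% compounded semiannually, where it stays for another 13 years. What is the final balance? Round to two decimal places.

After 12 years at 7%: 97,000 × 2.31072074407 ≈ 224,139.9122.
Then 13 years at 2.39%: 224,139.9122 × 1.36186927886 ≈ 305,249.2606.

$305,249.26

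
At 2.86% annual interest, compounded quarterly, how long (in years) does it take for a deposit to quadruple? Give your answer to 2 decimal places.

48.64 years

(1 + 0.00715)^(4t) = 4.
4t = ln 4 / ln(1 + 0.00715) ≈ 1.3863/0.00712456 ≈ 194.5796.
t ≈ 48.6449.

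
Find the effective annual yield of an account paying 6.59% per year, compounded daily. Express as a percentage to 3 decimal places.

6.811%

EAR = (1 + 6.59%/365)^365 − 1 = (1 + 0.000180548)^365 − 1.
(1 + 0.000180548)^365 ≈ 1.068114, so EAR ≈ 6.81135%.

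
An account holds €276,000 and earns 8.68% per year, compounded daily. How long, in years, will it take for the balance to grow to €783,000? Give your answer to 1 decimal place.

12.0 years

(1 + 0.000237808)^(365t) = 783,000/276,000 = 2.837.
365t·ln(1 + 0.000237808) = ln(2.837); 365t = 1.0427/0.00023778 ≈ 4385.2808.
t ≈ 12.0145 years.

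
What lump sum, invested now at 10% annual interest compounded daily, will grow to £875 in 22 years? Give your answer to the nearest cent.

Growth factor = (1 + 0.1/365)^8030 ≈ 9.02229454.
P = 875/9.02229454 ≈ 96.9820.

£96.98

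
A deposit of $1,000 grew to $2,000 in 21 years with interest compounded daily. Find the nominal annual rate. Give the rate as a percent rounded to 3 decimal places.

The 7665-period growth factor is 2,000/1,000 = 2.
r/365 = 2^(1/7665) − 1 ≈ 0.0000904342, so r ≈ 365·0.0000904342 = 3.30085%.

3.301%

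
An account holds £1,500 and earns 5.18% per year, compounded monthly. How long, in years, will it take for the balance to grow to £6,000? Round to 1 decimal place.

(1 + 0.00431667)^(12t) = 6,000/1,500 = 4.
12t·ln(1 + 0.00431667) = ln(4); 12t = 1.3863/0.00430738 ≈ 321.8419.
t ≈ 26.8202 years.

26.8 years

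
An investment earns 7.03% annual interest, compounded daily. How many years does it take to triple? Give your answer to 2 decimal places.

15.63 years

(1 + 0.000192603)^(365t) = 3.
365t = ln 3 / ln(1 + 0.000192603) ≈ 1.0986/0.000192584 ≈ 5704.5818.
t ≈ 15.6290.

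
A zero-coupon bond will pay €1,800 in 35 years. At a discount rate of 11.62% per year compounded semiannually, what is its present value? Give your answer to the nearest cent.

€34.55

Periodic rate = 11.62%/2 = 0.0581; 70 periods.
P = 1,800/(1 + 0.0581)^70 ≈ 1,800/52.10387306 ≈ 34.5464.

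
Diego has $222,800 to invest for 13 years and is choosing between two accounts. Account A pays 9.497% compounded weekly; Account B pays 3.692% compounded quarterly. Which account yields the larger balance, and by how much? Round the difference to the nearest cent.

A: (1 + 0.09497/52)^676 ≈ 3.43316974453, so 222,800 × 3.43316974453 ≈ 764,910.2191.
B: (1 + 0.00923)^52 ≈ 1.61245606155, so 222,800 × 1.61245606155 ≈ 359,255.2105.
Difference ≈ 405,655.0086 in favor of A.

Account A, by $405,655.01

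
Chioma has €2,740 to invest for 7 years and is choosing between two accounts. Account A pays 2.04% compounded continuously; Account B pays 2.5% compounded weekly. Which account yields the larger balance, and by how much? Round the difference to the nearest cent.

Account B, by €103.29

A: e^(0.0204·7) = e^0.1428 ≈ 1.153499079, so 2,740 × 1.153499079 ≈ 3,160.5875.
B: (1 + 0.025/52)^364 ≈ 1.191196121, so 2,740 × 1.191196121 ≈ 3,263.8774.
Difference ≈ 103.2899 in favor of B.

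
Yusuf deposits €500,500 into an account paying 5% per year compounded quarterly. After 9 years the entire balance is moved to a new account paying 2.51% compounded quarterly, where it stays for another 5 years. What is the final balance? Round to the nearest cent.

€887,072.04

After 9 years at 5%: 500,500 × 1.56394381873 ≈ 782,753.8813.
Then 5 years at 2.51%: 782,753.8813 × 1.1332707074 ≈ 887,072.0447.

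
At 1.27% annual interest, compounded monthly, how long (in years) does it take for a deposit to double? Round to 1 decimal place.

(1 + 0.00105833)^(12t) = 2.
12t = ln 2 / ln(1 + 0.00105833) ≈ 0.69315/0.00105777 ≈ 655.2887.
t ≈ 54.6074.

54.6 years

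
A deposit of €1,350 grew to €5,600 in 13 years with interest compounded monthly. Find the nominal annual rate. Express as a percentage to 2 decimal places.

(1 + r/12)^156 = 5,600/1,350 = 4.14815.
1 + r/12 = 4.14815^(1/156) ≈ 1.009161, so r/12 ≈ 0.00916134.
r ≈ 12·0.00916134 = 10.99361%.

10.99%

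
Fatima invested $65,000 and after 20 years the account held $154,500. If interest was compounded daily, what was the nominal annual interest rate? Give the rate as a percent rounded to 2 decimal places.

4.33%

The 7300-period growth factor is 154,500/65,000 = 2.37692.
r/365 = 2.37692^(1/7300) − 1 ≈ 0.000118611, so r ≈ 365·0.000118611 = 4.32929%.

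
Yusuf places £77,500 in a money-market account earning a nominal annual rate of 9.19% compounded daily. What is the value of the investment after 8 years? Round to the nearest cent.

£161,642.22

Periodic rate = 9.19%/365 = 0.000251781; periods = 365·8 = 2920.
A = 77,500·(1 + 0.0919/365)^2920 ≈ 77,500·2.08570611232 ≈ 161,642.2237.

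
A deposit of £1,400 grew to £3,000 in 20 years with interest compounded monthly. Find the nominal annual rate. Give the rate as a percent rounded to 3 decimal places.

3.817%

The 240-period growth factor is 3,000/1,400 = 2.14286.
r/12 = 2.14286^(1/240) − 1 ≈ 0.00318063, so r ≈ 12·0.00318063 = 3.81676%.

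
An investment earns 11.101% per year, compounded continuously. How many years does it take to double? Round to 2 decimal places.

6.24 years

e^(0.11101t) = 2, so 0.11101t = ln 2 ≈ 0.69315.
t ≈ 0.69315/0.11101 ≈ 6.2440.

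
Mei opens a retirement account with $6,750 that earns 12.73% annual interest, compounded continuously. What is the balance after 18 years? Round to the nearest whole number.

$66,749

A = P·e^(rt) = 6,750·e^(0.1273·18) = 6,750·e^2.2914.
e^2.2914 ≈ 9.8887722759, so A ≈ 66,749.2129.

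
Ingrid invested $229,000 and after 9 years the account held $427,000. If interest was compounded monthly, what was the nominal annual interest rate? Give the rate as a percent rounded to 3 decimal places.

The 108-period growth factor is 427,000/229,000 = 1.86463.
r/12 = 1.86463^(1/108) − 1 ≈ 0.00578577, so r ≈ 12·0.00578577 = 6.94292%.

6.943%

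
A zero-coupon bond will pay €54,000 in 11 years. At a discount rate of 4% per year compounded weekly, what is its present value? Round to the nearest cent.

Periodic rate = 4%/52 = 0.000769231; 572 periods.
P = 54,000/(1 + 0.04/52)^572 ≈ 54,000/1.5524446096 ≈ 34,783.8497.

€34,783.85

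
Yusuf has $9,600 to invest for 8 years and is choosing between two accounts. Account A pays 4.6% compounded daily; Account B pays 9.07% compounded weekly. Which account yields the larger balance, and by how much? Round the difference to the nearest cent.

Account A growth factor: (1 + 0.046/365)^2920 ≈ 1.4448085377; balance ≈ 13,870.1620.
Account B growth factor: (1 + 0.0907/52)^416 ≈ 2.0646648809; balance ≈ 19,820.7829.
Account B is larger by 5,950.6209.

Account B, by $5,950.62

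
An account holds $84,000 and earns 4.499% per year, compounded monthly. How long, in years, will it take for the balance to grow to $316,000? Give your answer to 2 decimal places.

29.50 years

(1 + 0.00374917)^(12t) = 316,000/84,000 = 3.7619.
12t·ln(1 + 0.00374917) = ln(3.7619); 12t = 1.3249/0.00374216 ≈ 354.0540.
t ≈ 29.5045 years.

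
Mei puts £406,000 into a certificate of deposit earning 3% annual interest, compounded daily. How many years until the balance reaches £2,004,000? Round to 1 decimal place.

53.2 years

(1 + 0.0000821918)^(365t) = 2,004,000/406,000 = 4.936.
365t·ln(1 + 0.0000821918) = ln(4.936); 365t = 1.5965/8.21884e-05 ≈ 19425.4571.
t ≈ 53.2204 years.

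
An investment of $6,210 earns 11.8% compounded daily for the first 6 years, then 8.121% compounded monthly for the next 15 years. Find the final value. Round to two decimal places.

$42,440.07

After 6 years at 11.8%: 6,210 × 2.0296950921 ≈ 12,604.4065.
Then 15 years at 8.121%: 12,604.4065 × 3.367082316 ≈ 42,440.0743.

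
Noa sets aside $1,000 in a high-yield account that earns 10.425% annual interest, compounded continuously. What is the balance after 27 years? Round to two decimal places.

A = P·e^(rt) = 1,000·e^(0.10425·27) = 1,000·e^2.81475.
e^2.81475 ≈ 16.689003008, so A ≈ 16,689.0030.

$16,689.00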